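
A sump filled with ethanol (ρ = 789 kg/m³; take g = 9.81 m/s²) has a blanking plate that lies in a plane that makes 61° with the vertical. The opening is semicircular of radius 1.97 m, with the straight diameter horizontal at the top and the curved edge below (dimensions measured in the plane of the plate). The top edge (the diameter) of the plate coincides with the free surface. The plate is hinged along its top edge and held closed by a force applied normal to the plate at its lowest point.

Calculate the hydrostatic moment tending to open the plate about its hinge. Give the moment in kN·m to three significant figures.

M ≈ 22.2 kN·m

γ = ρg = 789 × 9.81 / 1000 = 7.74009 kN/m³.
The plate makes 61° with the vertical, i.e. θ = 90° − 61° = 29° to the horizontal. Measuring y along the incline from the free-surface line, vertical depth h = y·sinθ with sinθ = 0.484810.
The centroid of a semicircle lies 4r/(3π) = 0.836094 m from the diameter, here below the top edge, so y_c = 0.836094 m and h_c = 0.836094 × 0.484810 = 0.405347 m.
A = πr²/2 = π × 1.97²/2 = 6.0961 m².
Resultant F = γ·h_c·A = 7.74009 × 0.405347 × 6.0961 = 19.126 kN.
I_c = (π/8 − 8/(9π))·r⁴ = 0.109757 × 1.97⁴ = 1.65309 m⁴.
Centre of pressure: y_p = y_c + I_c/(y_c·A) = 0.836094 + 1.65309/(0.836094 × 6.0961) = 0.836094 + 0.324332 = 1.16043 m along the plane.
The resultant acts 0.836094 + 0.324332 = 1.16043 m (along the plate) below the hinge at the top edge, so the moment about the hinge is M = F × 1.16043 = 19.126 × 1.16043 = 22.1944 kN·m.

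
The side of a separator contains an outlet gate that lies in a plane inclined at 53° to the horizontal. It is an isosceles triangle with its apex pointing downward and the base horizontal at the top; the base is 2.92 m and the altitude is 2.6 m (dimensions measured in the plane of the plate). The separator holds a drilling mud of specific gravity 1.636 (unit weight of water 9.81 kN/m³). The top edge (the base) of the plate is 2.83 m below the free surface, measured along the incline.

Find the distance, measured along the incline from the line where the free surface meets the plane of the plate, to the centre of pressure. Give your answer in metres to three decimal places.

y_p = 3.798 m

γ = 1.636 × 9.81 = 16.04916 kN/m³.
Let θ = 53° be the plate's angle to the horizontal; measure y along the incline from where the plane meets the free surface. Vertical depth h = y·sinθ with sinθ = 0.798636.
With the apex down, the centroid sits h/3 = 2.6/3 = 0.866667 m below the base (the top edge), so y_c = 2.83 + 0.866667 = 3.69667 m and h_c = 3.69667 × 0.798636 = 2.95229 m.
A = ½ × 2.92 × 2.6 = 3.796 m².
Resultant F = γ·h_c·A = 16.04916 × 2.95229 × 3.796 = 179.861 kN.
I_c = b·h³/36 = 2.92 × 2.6³/36 = 1.42561 m⁴.
Centre of pressure: y_p = y_c + I_c/(y_c·A) = 3.69667 + 1.42561/(3.69667 × 3.796) = 3.69667 + 0.101593 = 3.79826 m along the plane.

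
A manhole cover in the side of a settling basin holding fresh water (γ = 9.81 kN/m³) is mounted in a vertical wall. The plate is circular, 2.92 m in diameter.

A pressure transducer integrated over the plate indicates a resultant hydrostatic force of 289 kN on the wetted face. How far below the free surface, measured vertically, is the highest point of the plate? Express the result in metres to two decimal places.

d_top ≈ 2.94 m

γ = 9.81 kN/m³.
A = π(1.46)² = 6.69662 m².
From F = γ·h_c·A, the centroid depth is h_c = 289/(9.81 × 6.69662) = 4.39919 m.
The centroid is at the centre, 1.46 m below the top of the plate, so the highest point sits at h_top = 4.39919 − 1.46 = 2.93919 m below the surface.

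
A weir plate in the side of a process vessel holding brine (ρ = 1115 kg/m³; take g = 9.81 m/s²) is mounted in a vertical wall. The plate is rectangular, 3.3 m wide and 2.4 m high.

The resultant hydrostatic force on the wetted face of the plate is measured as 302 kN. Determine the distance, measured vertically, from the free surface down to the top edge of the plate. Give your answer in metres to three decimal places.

γ = ρg = 1115 × 9.81 / 1000 = 10.93815 kN/m³.
A = 3.3 × 2.4 = 7.92 m².
From F = γ·h_c·A, the centroid depth is h_c = 302/(10.93815 × 7.92) = 3.48608 m.
The centroid lies 2.4/2 = 1.2 m below the top edge, so the top edge sits at h_top = 3.48608 − 1.2 = 2.28608 m below the surface.

d_top ≈ 2.286 m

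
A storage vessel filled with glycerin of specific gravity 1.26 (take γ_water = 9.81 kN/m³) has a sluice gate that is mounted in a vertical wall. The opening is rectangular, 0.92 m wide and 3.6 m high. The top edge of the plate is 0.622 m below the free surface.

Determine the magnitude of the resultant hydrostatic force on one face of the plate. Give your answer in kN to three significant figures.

F ≈ 99.2 kN

γ = 1.26 × 9.81 = 12.3606 kN/m³.
The centroid lies 3.6/2 = 1.8 m below the top edge, so the centroid depth is h_c = 0.622 + 1.8 = 2.422 m.
A = 0.92 × 3.6 = 3.312 m².
Resultant F = γ·h_c·A = 12.3606 × 2.422 × 3.312 = 99.1526 kN.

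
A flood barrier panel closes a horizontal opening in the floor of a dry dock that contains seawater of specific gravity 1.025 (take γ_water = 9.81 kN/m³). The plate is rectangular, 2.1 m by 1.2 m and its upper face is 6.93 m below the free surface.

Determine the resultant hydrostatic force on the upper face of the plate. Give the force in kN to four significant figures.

γ = 1.025 × 9.81 = 10.05525 kN/m³.
The plate is horizontal, so pressure is uniform at p = γ·h = 10.05525 × 6.93 = 69.6829 kN/m².
A = 2.1 × 1.2 = 2.52 m².
F = p·A = 69.6829 × 2.52 = 175.601 kN.

F ≈ 175.6 kN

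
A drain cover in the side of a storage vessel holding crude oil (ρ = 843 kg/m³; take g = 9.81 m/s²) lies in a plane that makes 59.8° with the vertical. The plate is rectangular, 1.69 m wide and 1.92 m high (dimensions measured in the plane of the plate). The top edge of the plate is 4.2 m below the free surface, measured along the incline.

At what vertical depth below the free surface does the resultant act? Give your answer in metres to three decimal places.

h_p = 2.626 m

γ = ρg = 843 × 9.81 / 1000 = 8.26983 kN/m³.
The plate makes 59.8° with the vertical, i.e. θ = 90° − 59.8° = 30.2° to the horizontal. Measuring y along the incline from the free-surface line, vertical depth h = y·sinθ with sinθ = 0.503020.
The centroid lies 1.92/2 = 0.96 m below the top edge, so y_c = 4.2 + 0.96 = 5.16 m and h_c = 5.16 × 0.503020 = 2.59558 m.
A = 1.69 × 1.92 = 3.2448 m².
Resultant F = γ·h_c·A = 8.26983 × 2.59558 × 3.2448 = 69.6496 kN.
I_c = b·h³/12 = 1.69 × 1.92³/12 = 0.996803 m⁴.
Centre of pressure: y_p = y_c + I_c/(y_c·A) = 5.16 + 0.996803/(5.16 × 3.2448) = 5.16 + 0.0595349 = 5.21953 m along the plane.
Vertically, h_p = y_p·sinθ = 5.21953 × 0.503020 = 2.62553 m.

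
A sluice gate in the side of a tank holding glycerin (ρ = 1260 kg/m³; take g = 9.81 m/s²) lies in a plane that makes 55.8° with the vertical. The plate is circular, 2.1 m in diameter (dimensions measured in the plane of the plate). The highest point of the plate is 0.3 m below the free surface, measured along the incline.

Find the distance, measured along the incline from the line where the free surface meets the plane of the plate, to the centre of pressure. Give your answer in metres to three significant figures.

γ = ρg = 1260 × 9.81 / 1000 = 12.3606 kN/m³.
The plate makes 55.8° with the vertical, i.e. θ = 90° − 55.8° = 34.2° to the horizontal. Measuring y along the incline from the free-surface line, vertical depth h = y·sinθ with sinθ = 0.562083.
The centroid is at the centre, 1.05 m below the top of the plate, so y_c = 0.3 + 1.05 = 1.35 m and h_c = 1.35 × 0.562083 = 0.758812 m.
A = π(1.05)² = 3.46361 m².
Resultant F = γ·h_c·A = 12.3606 × 0.758812 × 3.46361 = 32.4865 kN.
I_c = πr⁴/4 = π × 1.05⁴/4 = 0.954656 m⁴.
Centre of pressure: y_p = y_c + I_c/(y_c·A) = 1.35 + 0.954656/(1.35 × 3.46361) = 1.35 + 0.204166 = 1.55417 m along the plane.

y_p = 1.55 m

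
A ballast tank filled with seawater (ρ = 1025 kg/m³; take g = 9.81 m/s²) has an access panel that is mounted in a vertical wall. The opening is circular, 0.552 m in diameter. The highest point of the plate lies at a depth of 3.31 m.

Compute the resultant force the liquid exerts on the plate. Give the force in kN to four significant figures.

F ≈ 8.629 kN

γ = ρg = 1025 × 9.81 / 1000 = 10.05525 kN/m³.
The centroid is at the centre, 0.276 m below the top of the plate, so the centroid depth is h_c = 3.31 + 0.276 = 3.586 m.
A = π(0.276)² = 0.239314 m².
Resultant F = γ·h_c·A = 10.05525 × 3.586 × 0.239314 = 8.62921 kN.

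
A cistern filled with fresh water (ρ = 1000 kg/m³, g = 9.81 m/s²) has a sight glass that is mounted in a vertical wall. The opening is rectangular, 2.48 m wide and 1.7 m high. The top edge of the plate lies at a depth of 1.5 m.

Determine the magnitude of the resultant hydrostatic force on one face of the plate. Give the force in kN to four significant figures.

γ = ρg = 1000 × 9.81 = 9810 N/m³ = 9.81 kN/m³.
The centroid lies 1.7/2 = 0.85 m below the top edge, so the centroid depth is h_c = 1.5 + 0.85 = 2.35 m.
A = 2.48 × 1.7 = 4.216 m².
Resultant F = γ·h_c·A = 9.81 × 2.35 × 4.216 = 97.1936 kN.

F ≈ 97.19 kN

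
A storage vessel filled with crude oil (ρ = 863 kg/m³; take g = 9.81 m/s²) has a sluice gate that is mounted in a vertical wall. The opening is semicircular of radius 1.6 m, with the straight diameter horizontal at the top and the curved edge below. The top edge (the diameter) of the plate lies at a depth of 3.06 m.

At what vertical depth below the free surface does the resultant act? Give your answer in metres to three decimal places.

h_p = 3.787 m

γ = ρg = 863 × 9.81 / 1000 = 8.46603 kN/m³.
The centroid of a semicircle lies 4r/(3π) = 0.679061 m from the diameter, here below the top edge, so the centroid depth is h_c = 3.06 + 0.679061 = 3.73906 m.
A = πr²/2 = π × 1.6²/2 = 4.02124 m².
Resultant F = γ·h_c·A = 8.46603 × 3.73906 × 4.02124 = 127.292 kN.
I_c = (π/8 − 8/(9π))·r⁴ = 0.109757 × 1.6⁴ = 0.719303 m⁴.
Centre of pressure: y_p = y_c + I_c/(y_c·A) = 3.73906 + 0.719303/(3.73906 × 4.02124) = 3.73906 + 0.0478398 = 3.7869 m along the plane.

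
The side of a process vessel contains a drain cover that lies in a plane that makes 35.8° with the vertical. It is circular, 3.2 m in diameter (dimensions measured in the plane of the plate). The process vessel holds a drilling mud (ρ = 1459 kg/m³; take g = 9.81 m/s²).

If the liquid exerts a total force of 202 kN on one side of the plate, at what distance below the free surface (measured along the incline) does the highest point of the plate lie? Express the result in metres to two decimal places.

y_top ≈ 0.56 m

γ = ρg = 1459 × 9.81 / 1000 = 14.31279 kN/m³.
A = π(1.6)² = 8.04248 m².
From F = γ·h_c·A, the centroid depth is h_c = 202/(14.31279 × 8.04248) = 1.75484 m.
The plate makes 35.8° with the vertical, i.e. θ = 90° − 35.8° = 54.2° to the horizontal. Measuring y along the incline from the free-surface line, vertical depth h = y·sinθ with sinθ = 0.811064.
Along the incline, y_c = h_c/sinθ = 1.75484/0.811064 = 2.16363 m.
The centroid is at the centre, 1.6 m below the top of the plate, so the highest point sits at y_top = 2.16363 − 1.6 = 0.56363 m along the incline.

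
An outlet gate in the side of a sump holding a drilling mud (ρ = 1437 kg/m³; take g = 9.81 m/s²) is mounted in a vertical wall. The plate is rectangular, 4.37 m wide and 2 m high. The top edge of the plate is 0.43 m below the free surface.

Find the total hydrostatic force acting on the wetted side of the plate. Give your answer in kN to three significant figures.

F ≈ 176 kN

γ = ρg = 1437 × 9.81 / 1000 = 14.09697 kN/m³.
The centroid lies 2/2 = 1 m below the top edge, so the centroid depth is h_c = 0.43 + 1 = 1.43 m.
A = 4.37 × 2 = 8.74 m².
Resultant F = γ·h_c·A = 14.09697 × 1.43 × 8.74 = 176.187 kN.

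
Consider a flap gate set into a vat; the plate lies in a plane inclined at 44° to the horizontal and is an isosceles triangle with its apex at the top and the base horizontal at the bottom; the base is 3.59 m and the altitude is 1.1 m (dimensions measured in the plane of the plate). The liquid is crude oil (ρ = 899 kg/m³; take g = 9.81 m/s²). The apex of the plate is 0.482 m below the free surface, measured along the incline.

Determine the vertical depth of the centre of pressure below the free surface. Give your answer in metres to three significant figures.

h_p = 0.883 m

γ = ρg = 899 × 9.81 / 1000 = 8.81919 kN/m³.
Let θ = 44° be the plate's angle to the horizontal; measure y along the incline from where the plane meets the free surface. Vertical depth h = y·sinθ with sinθ = 0.694658.
With the apex up, the centroid sits 2h/3 = 2 × 1.1/3 = 0.733333 m below the apex, so y_c = 0.482 + 0.733333 = 1.21533 m and h_c = 1.21533 × 0.694658 = 0.844239 m.
A = ½ × 3.59 × 1.1 = 1.9745 m².
Resultant F = γ·h_c·A = 8.81919 × 0.844239 × 1.9745 = 14.7011 kN.
I_c = b·h³/36 = 3.59 × 1.1³/36 = 0.13273 m⁴.
Centre of pressure: y_p = y_c + I_c/(y_c·A) = 1.21533 + 0.13273/(1.21533 × 1.9745) = 1.21533 + 0.0553118 = 1.27064 m along the plane.
Vertically, h_p = y_p·sinθ = 1.27064 × 0.694658 = 0.88266 m.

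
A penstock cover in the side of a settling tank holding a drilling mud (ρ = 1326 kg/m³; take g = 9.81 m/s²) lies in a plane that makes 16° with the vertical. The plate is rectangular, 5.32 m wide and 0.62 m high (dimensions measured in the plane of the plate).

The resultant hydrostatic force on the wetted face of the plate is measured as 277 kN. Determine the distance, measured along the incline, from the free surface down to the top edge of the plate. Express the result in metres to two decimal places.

y_top ≈ 6.41 m

γ = ρg = 1326 × 9.81 / 1000 = 13.00806 kN/m³.
A = 5.32 × 0.62 = 3.2984 m².
From F = γ·h_c·A, the centroid depth is h_c = 277/(13.00806 × 3.2984) = 6.45601 m.
The plate makes 16° with the vertical, i.e. θ = 90° − 16° = 74° to the horizontal. Measuring y along the incline from the free-surface line, vertical depth h = y·sinθ with sinθ = 0.961262.
Along the incline, y_c = h_c/sinθ = 6.45601/0.961262 = 6.71618 m.
The centroid lies 0.62/2 = 0.31 m below the top edge, so the top edge sits at y_top = 6.71618 − 0.31 = 6.40618 m along the incline.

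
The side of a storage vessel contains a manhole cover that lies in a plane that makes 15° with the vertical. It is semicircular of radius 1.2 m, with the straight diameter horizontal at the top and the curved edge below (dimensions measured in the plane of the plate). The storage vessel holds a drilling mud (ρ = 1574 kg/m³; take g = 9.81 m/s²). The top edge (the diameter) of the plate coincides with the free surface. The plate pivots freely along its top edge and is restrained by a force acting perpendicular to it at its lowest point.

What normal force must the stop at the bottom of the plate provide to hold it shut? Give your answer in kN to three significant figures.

γ = ρg = 1574 × 9.81 / 1000 = 15.44094 kN/m³.
The plate makes 15° with the vertical, i.e. θ = 90° − 15° = 75° to the horizontal. Measuring y along the incline from the free-surface line, vertical depth h = y·sinθ with sinθ = 0.965926.
The centroid of a semicircle lies 4r/(3π) = 0.509296 m from the diameter, here below the top edge, so y_c = 0.509296 m and h_c = 0.509296 × 0.965926 = 0.491942 m.
A = πr²/2 = π × 1.2²/2 = 2.26195 m².
Resultant F = γ·h_c·A = 15.44094 × 0.491942 × 2.26195 = 17.1819 kN.
I_c = (π/8 − 8/(9π))·r⁴ = 0.109757 × 1.2⁴ = 0.227592 m⁴.
Centre of pressure: y_p = y_c + I_c/(y_c·A) = 0.509296 + 0.227592/(0.509296 × 2.26195) = 0.509296 + 0.197562 = 0.706858 m along the plane.
The resultant acts 0.509296 + 0.197562 = 0.706858 m (along the plate) below the hinge at the top edge, so the moment about the hinge is M = F × 0.706858 = 17.1819 × 0.706858 = 12.1452 kN·m.
A normal force at the bottom, 1.2 m from the hinge, must supply this moment: P = 12.1452/1.2 = 10.121 kN.

P ≈ 10.1 kN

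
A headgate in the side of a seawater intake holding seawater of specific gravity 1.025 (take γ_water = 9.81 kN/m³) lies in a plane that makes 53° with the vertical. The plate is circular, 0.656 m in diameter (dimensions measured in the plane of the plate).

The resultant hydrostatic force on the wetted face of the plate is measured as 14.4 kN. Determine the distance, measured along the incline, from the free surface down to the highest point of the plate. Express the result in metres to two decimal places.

γ = 1.025 × 9.81 = 10.05525 kN/m³.
A = π(0.328)² = 0.337985 m².
From F = γ·h_c·A, the centroid depth is h_c = 14.4/(10.05525 × 0.337985) = 4.23713 m.
The plate makes 53° with the vertical, i.e. θ = 90° − 53° = 37° to the horizontal. Measuring y along the incline from the free-surface line, vertical depth h = y·sinθ with sinθ = 0.601815.
Along the incline, y_c = h_c/sinθ = 4.23713/0.601815 = 7.04059 m.
The centroid is at the centre, 0.328 m below the top of the plate, so the highest point sits at y_top = 7.04059 − 0.328 = 6.71259 m along the incline.

y_top ≈ 6.71 m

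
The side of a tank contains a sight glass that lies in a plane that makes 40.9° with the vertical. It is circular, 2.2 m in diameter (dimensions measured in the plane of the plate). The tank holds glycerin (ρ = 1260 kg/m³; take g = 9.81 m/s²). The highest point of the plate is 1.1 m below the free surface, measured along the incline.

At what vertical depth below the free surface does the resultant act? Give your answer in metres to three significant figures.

γ = ρg = 1260 × 9.81 / 1000 = 12.3606 kN/m³.
The plate makes 40.9° with the vertical, i.e. θ = 90° − 40.9° = 49.1° to the horizontal. Measuring y along the incline from the free-surface line, vertical depth h = y·sinθ with sinθ = 0.755853.
The centroid is at the centre, 1.1 m below the top of the plate, so y_c = 1.1 + 1.1 = 2.2 m and h_c = 2.2 × 0.755853 = 1.66288 m.
A = π(1.1)² = 3.80133 m².
Resultant F = γ·h_c·A = 12.3606 × 1.66288 × 3.80133 = 78.1333 kN.
I_c = πr⁴/4 = π × 1.1⁴/4 = 1.1499 m⁴.
Centre of pressure: y_p = y_c + I_c/(y_c·A) = 2.2 + 1.1499/(2.2 × 3.80133) = 2.2 + 0.1375 = 2.3375 m along the plane.
Vertically, h_p = y_p·sinθ = 2.3375 × 0.755853 = 1.76681 m.

h_p = 1.77 m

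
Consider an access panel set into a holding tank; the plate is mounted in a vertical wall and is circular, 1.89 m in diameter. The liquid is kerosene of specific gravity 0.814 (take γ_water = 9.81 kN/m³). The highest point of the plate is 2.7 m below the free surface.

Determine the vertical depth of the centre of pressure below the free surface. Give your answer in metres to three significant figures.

γ = 0.814 × 9.81 = 7.98534 kN/m³.
The centroid is at the centre, 0.945 m below the top of the plate, so the centroid depth is h_c = 2.7 + 0.945 = 3.645 m.
A = π(0.945)² = 2.80552 m².
Resultant F = γ·h_c·A = 7.98534 × 3.645 × 2.80552 = 81.659 kN.
I_c = πr⁴/4 = π × 0.945⁴/4 = 0.62635 m⁴.
Centre of pressure: y_p = y_c + I_c/(y_c·A) = 3.645 + 0.62635/(3.645 × 2.80552) = 3.645 + 0.06125 = 3.70625 m along the plane.

h_p = 3.71 m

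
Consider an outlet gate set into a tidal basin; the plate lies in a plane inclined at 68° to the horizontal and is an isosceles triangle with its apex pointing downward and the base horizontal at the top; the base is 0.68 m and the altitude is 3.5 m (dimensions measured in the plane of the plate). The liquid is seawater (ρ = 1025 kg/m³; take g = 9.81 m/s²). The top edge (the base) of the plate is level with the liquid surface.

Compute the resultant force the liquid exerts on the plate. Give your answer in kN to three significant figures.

γ = ρg = 1025 × 9.81 / 1000 = 10.05525 kN/m³.
Let θ = 68° be the plate's angle to the horizontal; measure y along the incline from where the plane meets the free surface. Vertical depth h = y·sinθ with sinθ = 0.927184.
With the apex down, the centroid sits h/3 = 3.5/3 = 1.16667 m below the base (the top edge), so y_c = 1.16667 m and h_c = 1.16667 × 0.927184 = 1.08172 m.
A = ½ × 0.68 × 3.5 = 1.19 m².
Resultant F = γ·h_c·A = 10.05525 × 1.08172 × 1.19 = 12.9436 kN.

F ≈ 12.9 kN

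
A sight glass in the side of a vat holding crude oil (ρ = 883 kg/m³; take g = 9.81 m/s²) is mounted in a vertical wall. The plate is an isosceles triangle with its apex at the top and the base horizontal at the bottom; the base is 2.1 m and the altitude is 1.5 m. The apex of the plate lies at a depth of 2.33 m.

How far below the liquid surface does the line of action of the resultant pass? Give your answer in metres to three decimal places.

h_p = 3.368 m

γ = ρg = 883 × 9.81 / 1000 = 8.66223 kN/m³.
With the apex up, the centroid sits 2h/3 = 2 × 1.5/3 = 1 m below the apex, so the centroid depth is h_c = 2.33 + 1 = 3.33 m.
A = ½ × 2.1 × 1.5 = 1.575 m².
Resultant F = γ·h_c·A = 8.66223 × 3.33 × 1.575 = 45.4312 kN.
I_c = b·h³/36 = 2.1 × 1.5³/36 = 0.196875 m⁴.
Centre of pressure: y_p = y_c + I_c/(y_c·A) = 3.33 + 0.196875/(3.33 × 1.575) = 3.33 + 0.0375375 = 3.36754 m along the plane.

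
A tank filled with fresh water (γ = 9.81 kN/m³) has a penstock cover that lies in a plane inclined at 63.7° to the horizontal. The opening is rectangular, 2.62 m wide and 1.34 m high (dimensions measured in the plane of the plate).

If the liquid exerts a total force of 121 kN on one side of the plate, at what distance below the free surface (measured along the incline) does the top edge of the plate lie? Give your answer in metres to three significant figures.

γ = 9.81 kN/m³.
A = 2.62 × 1.34 = 3.5108 m².
From F = γ·h_c·A, the centroid depth is h_c = 121/(9.81 × 3.5108) = 3.51326 m.
Let θ = 63.7° be the plate's angle to the horizontal; measure y along the incline from where the plane meets the free surface. Vertical depth h = y·sinθ with sinθ = 0.896486.
Along the incline, y_c = h_c/sinθ = 3.51326/0.896486 = 3.91892 m.
The centroid lies 1.34/2 = 0.67 m below the top edge, so the top edge sits at y_top = 3.91892 − 0.67 = 3.24892 m along the incline.

y_top ≈ 3.25 m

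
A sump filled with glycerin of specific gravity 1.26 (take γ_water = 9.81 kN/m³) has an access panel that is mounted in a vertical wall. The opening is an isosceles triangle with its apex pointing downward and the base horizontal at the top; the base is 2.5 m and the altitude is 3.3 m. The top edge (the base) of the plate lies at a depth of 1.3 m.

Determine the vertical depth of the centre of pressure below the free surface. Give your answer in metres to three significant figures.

h_p = 2.65 m

γ = 1.26 × 9.81 = 12.3606 kN/m³.
With the apex down, the centroid sits h/3 = 3.3/3 = 1.1 m below the base (the top edge), so the centroid depth is h_c = 1.3 + 1.1 = 2.4 m.
A = ½ × 2.5 × 3.3 = 4.125 m².
Resultant F = γ·h_c·A = 12.3606 × 2.4 × 4.125 = 122.37 kN.
I_c = b·h³/36 = 2.5 × 3.3³/36 = 2.49562 m⁴.
Centre of pressure: y_p = y_c + I_c/(y_c·A) = 2.4 + 2.49562/(2.4 × 4.125) = 2.4 + 0.252083 = 2.65208 m along the plane.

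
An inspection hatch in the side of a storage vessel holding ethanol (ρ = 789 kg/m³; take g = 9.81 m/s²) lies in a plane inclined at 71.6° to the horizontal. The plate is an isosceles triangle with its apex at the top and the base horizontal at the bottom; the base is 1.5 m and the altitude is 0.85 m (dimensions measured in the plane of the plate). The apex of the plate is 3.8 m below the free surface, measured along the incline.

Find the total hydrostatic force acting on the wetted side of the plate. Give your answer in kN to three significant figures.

F ≈ 20.4 kN

γ = ρg = 789 × 9.81 / 1000 = 7.74009 kN/m³.
Let θ = 71.6° be the plate's angle to the horizontal; measure y along the incline from where the plane meets the free surface. Vertical depth h = y·sinθ with sinθ = 0.948876.
With the apex up, the centroid sits 2h/3 = 2 × 0.85/3 = 0.566667 m below the apex, so y_c = 3.8 + 0.566667 = 4.36667 m and h_c = 4.36667 × 0.948876 = 4.14343 m.
A = ½ × 1.5 × 0.85 = 0.6375 m².
Resultant F = γ·h_c·A = 7.74009 × 4.14343 × 0.6375 = 20.445 kN.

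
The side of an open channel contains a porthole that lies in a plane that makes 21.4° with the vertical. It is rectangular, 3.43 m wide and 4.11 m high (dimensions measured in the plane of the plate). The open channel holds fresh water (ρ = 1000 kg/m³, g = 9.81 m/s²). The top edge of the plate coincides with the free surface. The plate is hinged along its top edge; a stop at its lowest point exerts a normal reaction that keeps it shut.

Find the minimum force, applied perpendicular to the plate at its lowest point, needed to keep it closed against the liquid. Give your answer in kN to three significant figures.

γ = ρg = 1000 × 9.81 = 9810 N/m³ = 9.81 kN/m³.
The plate makes 21.4° with the vertical, i.e. θ = 90° − 21.4° = 68.6° to the horizontal. Measuring y along the incline from the free-surface line, vertical depth h = y·sinθ with sinθ = 0.931056.
The centroid lies 4.11/2 = 2.055 m below the top edge, so y_c = 2.055 m and h_c = 2.055 × 0.931056 = 1.91332 m.
A = 3.43 × 4.11 = 14.0973 m².
Resultant F = γ·h_c·A = 9.81 × 1.91332 × 14.0973 = 264.602 kN.
I_c = b·h³/12 = 3.43 × 4.11³/12 = 19.8444 m⁴.
Centre of pressure: y_p = y_c + I_c/(y_c·A) = 2.055 + 19.8444/(2.055 × 14.0973) = 2.055 + 0.684999 = 2.74 m along the plane.
The resultant acts 2.055 + 0.684999 = 2.74 m (along the plate) below the hinge at the top edge, so the moment about the hinge is M = F × 2.74 = 264.602 × 2.74 = 725.009 kN·m.
A normal force at the bottom, 4.11 m from the hinge, must supply this moment: P = 725.009/4.11 = 176.401 kN.

P ≈ 176 kN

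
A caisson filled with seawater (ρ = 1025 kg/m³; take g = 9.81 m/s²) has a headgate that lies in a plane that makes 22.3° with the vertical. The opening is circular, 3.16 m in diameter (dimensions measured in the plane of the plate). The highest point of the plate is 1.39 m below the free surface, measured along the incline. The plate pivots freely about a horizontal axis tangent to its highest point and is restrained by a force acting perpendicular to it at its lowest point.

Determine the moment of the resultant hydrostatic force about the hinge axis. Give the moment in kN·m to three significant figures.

M ≈ 388 kN·m

γ = ρg = 1025 × 9.81 / 1000 = 10.05525 kN/m³.
The plate makes 22.3° with the vertical, i.e. θ = 90° − 22.3° = 67.7° to the horizontal. Measuring y along the incline from the free-surface line, vertical depth h = y·sinθ with sinθ = 0.925210.
The centroid is at the centre, 1.58 m below the top of the plate, so y_c = 1.39 + 1.58 = 2.97 m and h_c = 2.97 × 0.925210 = 2.74787 m.
A = π(1.58)² = 7.84267 m².
Resultant F = γ·h_c·A = 10.05525 × 2.74787 × 7.84267 = 216.697 kN.
I_c = πr⁴/4 = π × 1.58⁴/4 = 4.89461 m⁴.
Centre of pressure: y_p = y_c + I_c/(y_c·A) = 2.97 + 4.89461/(2.97 × 7.84267) = 2.97 + 0.210135 = 3.18014 m along the plane.
The resultant acts 1.58 + 0.210135 = 1.79014 m (along the plate) below the hinge at the top edge, so the moment about the hinge is M = F × 1.79014 = 216.697 × 1.79014 = 387.918 kN·m.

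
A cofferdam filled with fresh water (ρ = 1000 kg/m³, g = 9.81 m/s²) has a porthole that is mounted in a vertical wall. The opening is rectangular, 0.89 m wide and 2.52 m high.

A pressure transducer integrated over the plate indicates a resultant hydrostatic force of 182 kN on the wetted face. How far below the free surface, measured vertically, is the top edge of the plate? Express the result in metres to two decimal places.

d_top ≈ 7.01 m

γ = ρg = 1000 × 9.81 = 9810 N/m³ = 9.81 kN/m³.
A = 0.89 × 2.52 = 2.2428 m².
From F = γ·h_c·A, the centroid depth is h_c = 182/(9.81 × 2.2428) = 8.27202 m.
The centroid lies 2.52/2 = 1.26 m below the top edge, so the top edge sits at h_top = 8.27202 − 1.26 = 7.01202 m below the surface.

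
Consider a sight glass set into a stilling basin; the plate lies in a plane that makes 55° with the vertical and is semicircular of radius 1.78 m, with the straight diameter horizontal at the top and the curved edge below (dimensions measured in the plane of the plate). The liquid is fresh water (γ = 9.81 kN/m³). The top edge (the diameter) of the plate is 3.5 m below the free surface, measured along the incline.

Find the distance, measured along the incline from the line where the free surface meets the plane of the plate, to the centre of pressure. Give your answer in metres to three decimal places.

γ = 9.81 kN/m³.
The plate makes 55° with the vertical, i.e. θ = 90° − 55° = 35° to the horizontal. Measuring y along the incline from the free-surface line, vertical depth h = y·sinθ with sinθ = 0.573576.
The centroid of a semicircle lies 4r/(3π) = 0.755455 m from the diameter, here below the top edge, so y_c = 3.5 + 0.755455 = 4.25545 m and h_c = 4.25545 × 0.573576 = 2.44082 m.
A = πr²/2 = π × 1.78²/2 = 4.97691 m².
Resultant F = γ·h_c·A = 9.81 × 2.44082 × 4.97691 = 119.169 kN.
I_c = (π/8 − 8/(9π))·r⁴ = 0.109757 × 1.78⁴ = 1.10182 m⁴.
Centre of pressure: y_p = y_c + I_c/(y_c·A) = 4.25545 + 1.10182/(4.25545 × 4.97691) = 4.25545 + 0.0520242 = 4.30747 m along the plane.

y_p = 4.307 m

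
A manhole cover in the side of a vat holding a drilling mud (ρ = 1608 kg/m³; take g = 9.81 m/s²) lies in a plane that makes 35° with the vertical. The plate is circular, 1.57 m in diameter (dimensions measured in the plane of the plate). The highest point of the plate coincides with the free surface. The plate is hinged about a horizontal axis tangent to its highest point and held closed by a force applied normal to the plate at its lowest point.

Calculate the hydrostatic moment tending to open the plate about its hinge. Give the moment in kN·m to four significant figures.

M ≈ 19.27 kN·m

γ = ρg = 1608 × 9.81 / 1000 = 15.77448 kN/m³.
The plate makes 35° with the vertical, i.e. θ = 90° − 35° = 55° to the horizontal. Measuring y along the incline from the free-surface line, vertical depth h = y·sinθ with sinθ = 0.819152.
The centroid is at the centre, 0.785 m below the top of the plate, so y_c = 0.785 m and h_c = 0.785 × 0.819152 = 0.643034 m.
A = π(0.785)² = 1.93593 m².
Resultant F = γ·h_c·A = 15.77448 × 0.643034 × 1.93593 = 19.6372 kN.
I_c = πr⁴/4 = π × 0.785⁴/4 = 0.298242 m⁴.
Centre of pressure: y_p = y_c + I_c/(y_c·A) = 0.785 + 0.298242/(0.785 × 1.93593) = 0.785 + 0.19625 = 0.98125 m along the plane.
The resultant acts 0.785 + 0.19625 = 0.98125 m (along the plate) below the hinge at the top edge, so the moment about the hinge is M = F × 0.98125 = 19.6372 × 0.98125 = 19.269 kN·m.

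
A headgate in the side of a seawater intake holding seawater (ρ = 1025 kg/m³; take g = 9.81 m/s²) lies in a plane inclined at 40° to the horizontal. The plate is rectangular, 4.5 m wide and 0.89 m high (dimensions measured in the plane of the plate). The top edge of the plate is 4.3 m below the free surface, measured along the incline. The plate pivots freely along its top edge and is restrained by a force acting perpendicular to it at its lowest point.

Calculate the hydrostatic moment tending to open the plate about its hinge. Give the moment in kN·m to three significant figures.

γ = ρg = 1025 × 9.81 / 1000 = 10.05525 kN/m³.
Let θ = 40° be the plate's angle to the horizontal; measure y along the incline from where the plane meets the free surface. Vertical depth h = y·sinθ with sinθ = 0.642788.
The centroid lies 0.89/2 = 0.445 m below the top edge, so y_c = 4.3 + 0.445 = 4.745 m and h_c = 4.745 × 0.642788 = 3.05003 m.
A = 4.5 × 0.89 = 4.005 m².
Resultant F = γ·h_c·A = 10.05525 × 3.05003 × 4.005 = 122.829 kN.
I_c = b·h³/12 = 4.5 × 0.89³/12 = 0.264363 m⁴.
Centre of pressure: y_p = y_c + I_c/(y_c·A) = 4.745 + 0.264363/(4.745 × 4.005) = 4.745 + 0.0139111 = 4.75891 m along the plane.
The resultant acts 0.445 + 0.0139111 = 0.458911 m (along the plate) below the hinge at the top edge, so the moment about the hinge is M = F × 0.458911 = 122.829 × 0.458911 = 56.3676 kN·m.

M ≈ 56.4 kN·m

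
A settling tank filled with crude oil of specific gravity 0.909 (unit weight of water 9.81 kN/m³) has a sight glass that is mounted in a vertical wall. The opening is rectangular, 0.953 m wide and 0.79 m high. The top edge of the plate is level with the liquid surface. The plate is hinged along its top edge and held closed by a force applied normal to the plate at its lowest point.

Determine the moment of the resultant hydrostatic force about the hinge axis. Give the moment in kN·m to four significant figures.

M ≈ 1.397 kN·m

γ = 0.909 × 9.81 = 8.91729 kN/m³.
The centroid lies 0.79/2 = 0.395 m below the top edge, so the centroid depth is h_c = 0.395 m.
A = 0.953 × 0.79 = 0.75287 m².
Resultant F = γ·h_c·A = 8.91729 × 0.395 × 0.75287 = 2.65186 kN.
I_c = b·h³/12 = 0.953 × 0.79³/12 = 0.0391555 m⁴.
Centre of pressure: y_p = y_c + I_c/(y_c·A) = 0.395 + 0.0391555/(0.395 × 0.75287) = 0.395 + 0.131667 = 0.526667 m along the plane.
The resultant acts 0.395 + 0.131667 = 0.526667 m (along the plate) below the hinge at the top edge, so the moment about the hinge is M = F × 0.526667 = 2.65186 × 0.526667 = 1.39665 kN·m.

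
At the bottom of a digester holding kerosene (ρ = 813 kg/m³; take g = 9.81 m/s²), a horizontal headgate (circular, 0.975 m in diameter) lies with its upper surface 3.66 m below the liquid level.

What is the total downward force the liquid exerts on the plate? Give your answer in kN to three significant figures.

F ≈ 21.8 kN

γ = ρg = 813 × 9.81 / 1000 = 7.97553 kN/m³.
The plate is horizontal, so pressure is uniform at p = γ·h = 7.97553 × 3.66 = 29.1904 kN/m².
A = π(0.4875)² = 0.746619 m².
F = p·A = 29.1904 × 0.746619 = 21.7941 kN.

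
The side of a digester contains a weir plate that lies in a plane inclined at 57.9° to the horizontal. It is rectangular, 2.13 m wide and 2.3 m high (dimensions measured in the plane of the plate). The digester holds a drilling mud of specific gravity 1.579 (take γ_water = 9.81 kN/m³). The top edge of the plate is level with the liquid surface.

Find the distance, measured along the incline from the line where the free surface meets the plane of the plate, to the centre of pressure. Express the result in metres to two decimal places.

y_p = 1.53 m

γ = 1.579 × 9.81 = 15.48999 kN/m³.
Let θ = 57.9° be the plate's angle to the horizontal; measure y along the incline from where the plane meets the free surface. Vertical depth h = y·sinθ with sinθ = 0.847122.
The centroid lies 2.3/2 = 1.15 m below the top edge, so y_c = 1.15 m and h_c = 1.15 × 0.847122 = 0.97419 m.
A = 2.13 × 2.3 = 4.899 m².
Resultant F = γ·h_c·A = 15.48999 × 0.97419 × 4.899 = 73.9269 kN.
I_c = b·h³/12 = 2.13 × 2.3³/12 = 2.15964 m⁴.
Centre of pressure: y_p = y_c + I_c/(y_c·A) = 1.15 + 2.15964/(1.15 × 4.899) = 1.15 + 0.383333 = 1.53333 m along the plane.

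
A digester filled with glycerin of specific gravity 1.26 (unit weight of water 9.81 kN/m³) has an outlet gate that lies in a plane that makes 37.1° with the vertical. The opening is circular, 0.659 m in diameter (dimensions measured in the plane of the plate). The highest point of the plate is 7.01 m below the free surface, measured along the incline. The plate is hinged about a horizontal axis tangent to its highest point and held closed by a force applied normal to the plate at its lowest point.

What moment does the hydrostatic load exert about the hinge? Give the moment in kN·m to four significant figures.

M ≈ 8.223 kN·m

γ = 1.26 × 9.81 = 12.3606 kN/m³.
The plate makes 37.1° with the vertical, i.e. θ = 90° − 37.1° = 52.9° to the horizontal. Measuring y along the incline from the free-surface line, vertical depth h = y·sinθ with sinθ = 0.797584.
The centroid is at the centre, 0.3295 m below the top of the plate, so y_c = 7.01 + 0.3295 = 7.3395 m and h_c = 7.3395 × 0.797584 = 5.85387 m.
A = π(0.3295)² = 0.341083 m².
Resultant F = γ·h_c·A = 12.3606 × 5.85387 × 0.341083 = 24.6799 kN.
I_c = πr⁴/4 = π × 0.3295⁴/4 = 0.00925788 m⁴.
Centre of pressure: y_p = y_c + I_c/(y_c·A) = 7.3395 + 0.00925788/(7.3395 × 0.341083) = 7.3395 + 0.00369815 = 7.3432 m along the plane.
The resultant acts 0.3295 + 0.00369815 = 0.333198 m (along the plate) below the hinge at the top edge, so the moment about the hinge is M = F × 0.333198 = 24.6799 × 0.333198 = 8.22329 kN·m.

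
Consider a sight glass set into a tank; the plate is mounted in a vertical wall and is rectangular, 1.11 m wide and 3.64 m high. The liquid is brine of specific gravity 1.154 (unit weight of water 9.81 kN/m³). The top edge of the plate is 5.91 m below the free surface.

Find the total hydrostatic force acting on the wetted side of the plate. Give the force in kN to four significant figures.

F ≈ 353.6 kN

γ = 1.154 × 9.81 = 11.32074 kN/m³.
The centroid lies 3.64/2 = 1.82 m below the top edge, so the centroid depth is h_c = 5.91 + 1.82 = 7.73 m.
A = 1.11 × 3.64 = 4.0404 m².
Resultant F = γ·h_c·A = 11.32074 × 7.73 × 4.0404 = 353.573 kN.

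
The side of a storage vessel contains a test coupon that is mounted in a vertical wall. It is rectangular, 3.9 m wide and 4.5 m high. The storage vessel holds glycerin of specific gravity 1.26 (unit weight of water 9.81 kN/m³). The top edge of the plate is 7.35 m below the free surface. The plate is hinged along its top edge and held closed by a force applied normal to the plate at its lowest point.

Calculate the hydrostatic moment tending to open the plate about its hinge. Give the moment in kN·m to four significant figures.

M ≈ 5052 kN·m

γ = 1.26 × 9.81 = 12.3606 kN/m³.
The centroid lies 4.5/2 = 2.25 m below the top edge, so the centroid depth is h_c = 7.35 + 2.25 = 9.6 m.
A = 3.9 × 4.5 = 17.55 m².
Resultant F = γ·h_c·A = 12.3606 × 9.6 × 17.55 = 2082.51 kN.
I_c = b·h³/12 = 3.9 × 4.5³/12 = 29.6156 m⁴.
Centre of pressure: y_p = y_c + I_c/(y_c·A) = 9.6 + 29.6156/(9.6 × 17.55) = 9.6 + 0.175781 = 9.77578 m along the plane.
The resultant acts 2.25 + 0.175781 = 2.42578 m (along the plate) below the hinge at the top edge, so the moment about the hinge is M = F × 2.42578 = 2082.51 × 2.42578 = 5051.71 kN·m.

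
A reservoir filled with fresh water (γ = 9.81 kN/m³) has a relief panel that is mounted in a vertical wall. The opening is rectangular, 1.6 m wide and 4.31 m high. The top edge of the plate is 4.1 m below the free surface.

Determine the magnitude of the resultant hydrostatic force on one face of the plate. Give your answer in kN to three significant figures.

F ≈ 423 kN

γ = 9.81 kN/m³.
The centroid lies 4.31/2 = 2.155 m below the top edge, so the centroid depth is h_c = 4.1 + 2.155 = 6.255 m.
A = 1.6 × 4.31 = 6.896 m².
Resultant F = γ·h_c·A = 9.81 × 6.255 × 6.896 = 423.149 kN.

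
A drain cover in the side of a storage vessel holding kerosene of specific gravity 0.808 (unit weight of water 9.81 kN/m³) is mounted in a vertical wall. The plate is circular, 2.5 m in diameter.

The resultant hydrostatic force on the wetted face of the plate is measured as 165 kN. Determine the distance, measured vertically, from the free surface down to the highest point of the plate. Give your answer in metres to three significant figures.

d_top ≈ 2.99 m

γ = 0.808 × 9.81 = 7.92648 kN/m³.
A = π(1.25)² = 4.90874 m².
From F = γ·h_c·A, the centroid depth is h_c = 165/(7.92648 × 4.90874) = 4.24066 m.
The centroid is at the centre, 1.25 m below the top of the plate, so the highest point sits at h_top = 4.24066 − 1.25 = 2.99066 m below the surface.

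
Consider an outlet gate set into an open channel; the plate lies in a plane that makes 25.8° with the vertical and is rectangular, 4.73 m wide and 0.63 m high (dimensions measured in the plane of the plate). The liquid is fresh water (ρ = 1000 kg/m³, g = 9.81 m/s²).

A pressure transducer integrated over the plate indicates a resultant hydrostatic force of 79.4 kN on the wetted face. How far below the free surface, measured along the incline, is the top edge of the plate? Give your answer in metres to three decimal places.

γ = ρg = 1000 × 9.81 = 9810 N/m³ = 9.81 kN/m³.
A = 4.73 × 0.63 = 2.9799 m².
From F = γ·h_c·A, the centroid depth is h_c = 79.4/(9.81 × 2.9799) = 2.71613 m.
The plate makes 25.8° with the vertical, i.e. θ = 90° − 25.8° = 64.2° to the horizontal. Measuring y along the incline from the free-surface line, vertical depth h = y·sinθ with sinθ = 0.900319.
Along the incline, y_c = h_c/sinθ = 2.71613/0.900319 = 3.01685 m.
The centroid lies 0.63/2 = 0.315 m below the top edge, so the top edge sits at y_top = 3.01685 − 0.315 = 2.70185 m along the incline.

y_top ≈ 2.702 m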